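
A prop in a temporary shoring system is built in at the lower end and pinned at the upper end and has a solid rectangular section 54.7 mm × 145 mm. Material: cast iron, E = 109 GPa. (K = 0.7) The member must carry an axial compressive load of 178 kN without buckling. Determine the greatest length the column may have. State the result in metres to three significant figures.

L_max ≈ 4.94 m

Buckling occurs about the weak axis: I_min = h·b³/12 with b = 54.7 mm (the shorter side).
I_min = 145×54.7³/12 = 1.978×10^6 mm⁴
I = 1.978×10^-6 m⁴
At the buckling limit P_cr = P = 1.780×10^5 N
From P_cr = π²EI/(K·L)²:  L = (1/K)·√(π²EI/P_cr) = (1/0.7)·√(π²×1.09×10^11×1.978×10^-6/1.780×10^5)
L = 4.94 m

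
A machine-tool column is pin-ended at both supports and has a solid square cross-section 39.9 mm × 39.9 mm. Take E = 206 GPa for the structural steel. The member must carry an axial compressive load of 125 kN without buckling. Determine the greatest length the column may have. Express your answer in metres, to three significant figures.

L_max ≈ 1.85 m

I = a⁴/12 = 39.9⁴/12 = 2.112×10^5 mm⁴
I = 2.112×10^-7 m⁴
At the buckling limit P_cr = P = 1.250×10^5 N
From P_cr = π²EI/(K·L)²:  L = (1/K)·√(π²EI/P_cr) = (1/1)·√(π²×2.06×10^11×2.112×10^-7/1.250×10^5)
L = 1.85 m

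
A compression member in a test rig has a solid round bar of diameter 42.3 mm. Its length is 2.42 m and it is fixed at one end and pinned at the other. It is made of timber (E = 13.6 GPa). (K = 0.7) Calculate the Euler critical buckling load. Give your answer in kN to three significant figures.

I = πd⁴/64 = π×42.3⁴/64 = 1.572×10^5 mm⁴
I = 1.572×10^5 mm⁴ = 1.572×10^-7 m⁴
Effective length L_e = K·L = 0.7 × 2.42 = 1.694 m
P_cr = π²EI / L_e² = π² × 13.6×10⁹ × 1.572×10^-7 / 1.694² = 7.351×10^3 N

P_cr ≈ 7.35 kN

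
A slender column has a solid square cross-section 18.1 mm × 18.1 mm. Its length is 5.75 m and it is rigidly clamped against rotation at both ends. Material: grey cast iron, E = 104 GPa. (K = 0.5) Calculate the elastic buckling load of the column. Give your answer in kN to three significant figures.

P_cr ≈ 1.11 kN

I = a⁴/12 = 18.1⁴/12 = 8.944×10^3 mm⁴
I = 8.944×10^3 mm⁴ = 8.944×10^-9 m⁴
Effective length L_e = K·L = 0.5 × 5.75 = 2.875 m
P_cr = π²EI / L_e² = π² × 104×10⁹ × 8.944×10^-9 / 2.875² = 1.111×10^3 N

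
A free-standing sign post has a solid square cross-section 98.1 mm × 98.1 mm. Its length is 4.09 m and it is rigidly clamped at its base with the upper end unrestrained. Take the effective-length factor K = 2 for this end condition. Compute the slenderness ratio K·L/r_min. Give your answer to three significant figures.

For a square r = a/√12 = 98.1/√12 = 28.32 mm
L_e = K·L = 2 × 4.09 m = 8.180 m = 8180.0 mm
λ = L_e / r_min = 8180.0 / 28.32 = 289

λ ≈ 289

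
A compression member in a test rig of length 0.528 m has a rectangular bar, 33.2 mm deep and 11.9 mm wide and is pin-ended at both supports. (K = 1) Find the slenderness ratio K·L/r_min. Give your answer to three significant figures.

λ ≈ 154

For a rectangle r_min = b/√12 = 11.9/√12 = 3.435 mm
L_e = K·L = 1 × 0.528 m = 0.5280 m = 528.00 mm
λ = L_e / r_min = 528.00 / 3.435 = 154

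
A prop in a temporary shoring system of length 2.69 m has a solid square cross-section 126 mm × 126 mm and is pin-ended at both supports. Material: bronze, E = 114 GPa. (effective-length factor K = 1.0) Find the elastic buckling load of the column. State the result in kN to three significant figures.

I = a⁴/12 = 126⁴/12 = 2.100×10^7 mm⁴
I = 2.100×10^7 mm⁴ = 2.100×10^-5 m⁴
Effective length L_e = K·L = 1 × 2.69 = 2.690 m
P_cr = π²EI / L_e² = π² × 114×10⁹ × 2.100×10^-5 / 2.690² = 3.266×10^6 N

P_cr ≈ 3270 kN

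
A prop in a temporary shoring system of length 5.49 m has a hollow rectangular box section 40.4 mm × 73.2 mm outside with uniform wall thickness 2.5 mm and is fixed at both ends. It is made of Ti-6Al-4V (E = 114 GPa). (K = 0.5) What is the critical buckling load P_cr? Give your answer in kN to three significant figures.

Inner dimensions: h_i = 73.2 − 2×2.5 = 68.20 mm, b_i = 40.4 − 2×2.5 = 35.40 mm
Weak-axis I_min = (h_o·b_o³ − h_i·b_i³)/12 with b_o = 40.4, b_i = 35.40 mm (shorter outer/inner sides).
I_min = (73.2×40.4³ − 68.20×35.40³)/12 = 1.501×10^5 mm⁴
I = 1.501×10^5 mm⁴ = 1.501×10^-7 m⁴
Effective length L_e = K·L = 0.5 × 5.49 = 2.745 m
P_cr = π²EI / L_e² = π² × 114×10⁹ × 1.501×10^-7 / 2.745² = 2.241×10^4 N

P_cr ≈ 22.4 kN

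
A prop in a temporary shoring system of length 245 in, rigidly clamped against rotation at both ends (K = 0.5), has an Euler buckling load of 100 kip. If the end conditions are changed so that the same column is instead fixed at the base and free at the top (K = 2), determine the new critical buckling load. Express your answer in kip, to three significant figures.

P_cr ∝ 1/K², so P_cr,new = P_cr,old × (K_old/K_new)² = 100 × (0.5/2)²
= 100 × 0.06250 = 6.25 kip

P_cr ≈ 6.25 kip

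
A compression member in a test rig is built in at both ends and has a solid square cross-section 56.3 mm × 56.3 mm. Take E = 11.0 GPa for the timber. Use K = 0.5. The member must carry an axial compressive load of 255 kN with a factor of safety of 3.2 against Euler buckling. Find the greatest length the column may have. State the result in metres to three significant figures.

I = a⁴/12 = 56.3⁴/12 = 8.372×10^5 mm⁴
I = 8.372×10^-7 m⁴
Required critical load P_cr = n·P = 3.2 × 255 = 816.0 kN = 8.160×10^5 N
From P_cr = π²EI/(K·L)²:  L = (1/K)·√(π²EI/P_cr) = (1/0.5)·√(π²×1.10×10^10×8.372×10^-7/8.160×10^5)
L = 0.668 m

L_max ≈ 0.668 m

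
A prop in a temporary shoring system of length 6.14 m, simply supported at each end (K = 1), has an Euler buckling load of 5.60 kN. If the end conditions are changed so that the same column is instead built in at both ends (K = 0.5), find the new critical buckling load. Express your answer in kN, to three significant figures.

P_cr ∝ 1/K², so P_cr,new = P_cr,old × (K_old/K_new)² = 5.60 × (1/0.5)²
= 5.60 × 4.000 = 22.4 kN

P_cr ≈ 22.4 kN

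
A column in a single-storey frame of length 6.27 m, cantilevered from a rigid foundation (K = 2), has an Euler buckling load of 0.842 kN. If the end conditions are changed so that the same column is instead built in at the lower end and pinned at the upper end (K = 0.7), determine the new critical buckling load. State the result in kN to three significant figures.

P_cr ∝ 1/K², so P_cr,new = P_cr,old × (K_old/K_new)² = 0.842 × (2/0.7)²
= 0.842 × 8.163 = 6.87 kN

P_cr ≈ 6.87 kN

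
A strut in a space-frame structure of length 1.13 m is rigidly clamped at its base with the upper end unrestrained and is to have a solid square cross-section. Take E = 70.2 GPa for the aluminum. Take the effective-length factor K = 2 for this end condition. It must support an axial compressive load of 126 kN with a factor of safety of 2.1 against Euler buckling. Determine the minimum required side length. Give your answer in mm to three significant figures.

a ≈ 69.6 mm

Required P_cr = n·P = 2.1 × 126 = 264.6 kN
L_e = K·L = 2 × 1.13 = 2.260 m
Required I = P_cr·L_e²/(π²E) = 2.646×10^5 × 2.260² / (π² × 7.02×10^10) = 1.951×10^-6 m⁴
I_req = 1.951×10^6 mm⁴
Solid square: I = a⁴/12  ⇒  a = (12I)^(1/4) = (12×1.951×10^6)^(1/4) = 69.6 mm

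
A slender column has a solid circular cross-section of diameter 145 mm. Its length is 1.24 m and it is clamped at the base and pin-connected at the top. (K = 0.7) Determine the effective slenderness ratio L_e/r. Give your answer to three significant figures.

I = πd⁴/64 = π×145⁴/64 = 2.170×10^7 mm⁴
A = 1.651×10^4 mm²;  r_min = √(I/A) = √(2.170×10^7/1.651×10^4) = 36.25 mm
L_e = K·L = 0.7 × 1.24 m = 0.8680 m = 868.00 mm
λ = L_e / r_min = 868.00 / 36.25 = 23.9

λ ≈ 23.9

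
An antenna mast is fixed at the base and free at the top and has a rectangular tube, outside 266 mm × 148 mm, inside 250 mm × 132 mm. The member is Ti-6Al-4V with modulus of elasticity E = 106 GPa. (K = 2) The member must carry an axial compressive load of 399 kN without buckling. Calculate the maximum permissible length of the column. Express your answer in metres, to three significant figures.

Weak-axis I_min = (h_o·b_o³ − h_i·b_i³)/12 with b_o = 148, b_i = 132.0 mm (shorter outer/inner sides).
I_min = (266×148³ − 250.0×132.0³)/12 = 2.394×10^7 mm⁴
I = 2.394×10^-5 m⁴
At the buckling limit P_cr = P = 3.990×10^5 N
From P_cr = π²EI/(K·L)²:  L = (1/K)·√(π²EI/P_cr) = (1/2)·√(π²×1.06×10^11×2.394×10^-5/3.990×10^5)
L = 3.96 m

L_max ≈ 3.96 m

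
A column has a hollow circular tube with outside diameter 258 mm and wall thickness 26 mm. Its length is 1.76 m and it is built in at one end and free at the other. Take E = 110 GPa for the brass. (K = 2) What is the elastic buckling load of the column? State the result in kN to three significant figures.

Inner diameter d_i = 258 − 2×26 = 206.0 mm
I = π(d_o⁴ − d_i⁴)/64 = π(258⁴ − 206.0⁴)/64 = 1.291×10^8 mm⁴
I = 1.291×10^8 mm⁴ = 1.291×10^-4 m⁴
Effective length L_e = K·L = 2 × 1.76 = 3.520 m
P_cr = π²EI / L_e² = π² × 110×10⁹ × 1.291×10^-4 / 3.520² = 1.131×10^7 N

P_cr ≈ 11300 kN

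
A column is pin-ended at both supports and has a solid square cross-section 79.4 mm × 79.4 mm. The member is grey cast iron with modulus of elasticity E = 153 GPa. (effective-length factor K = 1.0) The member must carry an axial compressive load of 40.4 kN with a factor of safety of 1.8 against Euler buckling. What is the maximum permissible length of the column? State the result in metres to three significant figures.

I = a⁴/12 = 79.4⁴/12 = 3.312×10^6 mm⁴
I = 3.312×10^-6 m⁴
Required critical load P_cr = n·P = 1.8 × 40.4 = 72.72 kN = 7.272×10^4 N
From P_cr = π²EI/(K·L)²:  L = (1/K)·√(π²EI/P_cr) = (1/1)·√(π²×1.53×10^11×3.312×10^-6/7.272×10^4)
L = 8.29 m

L_max ≈ 8.29 m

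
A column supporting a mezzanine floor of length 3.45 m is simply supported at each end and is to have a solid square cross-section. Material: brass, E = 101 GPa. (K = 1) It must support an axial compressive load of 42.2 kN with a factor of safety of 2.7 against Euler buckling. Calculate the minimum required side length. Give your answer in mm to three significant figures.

Required P_cr = n·P = 2.7 × 42.2 = 113.9 kN
L_e = K·L = 1 × 3.45 = 3.450 m
Required I = P_cr·L_e²/(π²E) = 1.139×10^5 × 3.450² / (π² × 1.01×10^11) = 1.360×10^-6 m⁴
I_req = 1.360×10^6 mm⁴
Solid square: I = a⁴/12  ⇒  a = (12I)^(1/4) = (12×1.360×10^6)^(1/4) = 63.6 mm

a ≈ 63.6 mm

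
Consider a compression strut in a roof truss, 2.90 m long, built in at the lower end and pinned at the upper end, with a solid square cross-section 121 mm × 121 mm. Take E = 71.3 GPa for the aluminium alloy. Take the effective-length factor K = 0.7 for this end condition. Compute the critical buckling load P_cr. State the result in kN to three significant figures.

P_cr ≈ 3050 kN

I = a⁴/12 = 121⁴/12 = 1.786×10^7 mm⁴
I = 1.786×10^7 mm⁴ = 1.786×10^-5 m⁴
Effective length L_e = K·L = 0.7 × 2.90 = 2.030 m
P_cr = π²EI / L_e² = π² × 71.3×10⁹ × 1.786×10^-5 / 2.030² = 3.050×10^6 N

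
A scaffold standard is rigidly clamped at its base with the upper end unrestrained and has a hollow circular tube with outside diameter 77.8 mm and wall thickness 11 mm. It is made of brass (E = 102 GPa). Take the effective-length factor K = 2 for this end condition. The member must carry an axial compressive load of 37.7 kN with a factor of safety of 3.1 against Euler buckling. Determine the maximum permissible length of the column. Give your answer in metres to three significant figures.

Inner diameter d_i = 77.8 − 2×11 = 55.80 mm
I = π(d_o⁴ − d_i⁴)/64 = π(77.8⁴ − 55.80⁴)/64 = 1.323×10^6 mm⁴
I = 1.323×10^-6 m⁴
Required critical load P_cr = n·P = 3.1 × 37.7 = 116.9 kN = 1.169×10^5 N
From P_cr = π²EI/(K·L)²:  L = (1/K)·√(π²EI/P_cr) = (1/2)·√(π²×1.02×10^11×1.323×10^-6/1.169×10^5)
L = 1.69 m

L_max ≈ 1.69 m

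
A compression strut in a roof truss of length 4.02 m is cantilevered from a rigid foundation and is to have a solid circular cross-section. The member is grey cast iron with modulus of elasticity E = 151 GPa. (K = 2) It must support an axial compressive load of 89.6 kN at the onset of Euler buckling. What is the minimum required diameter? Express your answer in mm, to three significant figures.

L_e = K·L = 2 × 4.02 = 8.040 m
Required I = P_cr·L_e²/(π²E) = 8.960×10^4 × 8.040² / (π² × 1.51×10^11) = 3.886×10^-6 m⁴
I_req = 3.886×10^6 mm⁴
Solid circle: I = πd⁴/64  ⇒  d = (64I/π)^(1/4) = (64×3.886×10^6/π)^(1/4) = 94.3 mm

d ≈ 94.3 mm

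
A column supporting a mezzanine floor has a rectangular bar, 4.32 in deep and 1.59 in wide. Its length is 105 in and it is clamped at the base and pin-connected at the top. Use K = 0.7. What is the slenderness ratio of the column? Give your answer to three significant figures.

For a rectangle r_min = b/√12 = 1.59/√12 = 0.4590 in
L_e = K·L = 0.7 × 105 = 73.50 in
λ = L_e / r_min = 73.500 / 0.4590 = 160

λ ≈ 160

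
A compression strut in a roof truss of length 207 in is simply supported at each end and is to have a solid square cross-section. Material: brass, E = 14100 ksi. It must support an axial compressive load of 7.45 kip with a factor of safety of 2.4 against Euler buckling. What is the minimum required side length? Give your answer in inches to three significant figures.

Required P_cr = n·P = 2.4 × 7.45 = 17.88 kip
L_e = K·L = 1 × 207 = 207.0 in
Required I = P_cr·L_e²/(π²E) = 1.788×10^4 × 207.0² / (π² × 1.41×10^7) = 5.505 in⁴
Solid square: I = a⁴/12  ⇒  a = (12I)^(1/4) = (12×5.505)^(1/4) = 2.85 in

a ≈ 2.85 in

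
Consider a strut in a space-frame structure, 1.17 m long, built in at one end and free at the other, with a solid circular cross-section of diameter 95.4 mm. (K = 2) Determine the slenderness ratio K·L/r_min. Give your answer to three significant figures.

λ ≈ 98.1

For a solid circle r = d/4 = 95.4/4 = 23.85 mm
L_e = K·L = 2 × 1.17 m = 2.340 m = 2340.0 mm
λ = L_e / r_min = 2340.0 / 23.85 = 98.1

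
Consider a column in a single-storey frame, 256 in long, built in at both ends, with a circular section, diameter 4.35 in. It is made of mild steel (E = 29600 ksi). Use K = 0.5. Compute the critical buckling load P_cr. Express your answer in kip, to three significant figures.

I = πd⁴/64 = π×4.35⁴/64 = 17.58 in⁴
Effective length L_e = K·L = 0.5 × 256 = 128.0 in
P_cr = π²EI / L_e² = π² × 29600×10³ × 17.58 / 128.0² = 3.134×10^5 lb

P_cr ≈ 313 kip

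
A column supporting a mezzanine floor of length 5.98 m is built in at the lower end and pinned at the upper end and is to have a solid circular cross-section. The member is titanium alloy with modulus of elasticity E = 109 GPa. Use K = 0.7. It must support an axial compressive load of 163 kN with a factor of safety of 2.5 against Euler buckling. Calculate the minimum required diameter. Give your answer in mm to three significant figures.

d ≈ 108 mm

Required P_cr = n·P = 2.5 × 163 = 407.5 kN
L_e = K·L = 0.7 × 5.98 = 4.186 m
Required I = P_cr·L_e²/(π²E) = 4.075×10^5 × 4.186² / (π² × 1.09×10^11) = 6.637×10^-6 m⁴
I_req = 6.637×10^6 mm⁴
Solid circle: I = πd⁴/64  ⇒  d = (64I/π)^(1/4) = (64×6.637×10^6/π)^(1/4) = 108 mm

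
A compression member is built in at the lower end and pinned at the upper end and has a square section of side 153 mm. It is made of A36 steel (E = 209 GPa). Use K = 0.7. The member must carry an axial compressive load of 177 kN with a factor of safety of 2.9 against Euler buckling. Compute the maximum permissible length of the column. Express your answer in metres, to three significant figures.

L_max ≈ 19.4 m

I = a⁴/12 = 153⁴/12 = 4.567×10^7 mm⁴
I = 4.567×10^-5 m⁴
Required critical load P_cr = n·P = 2.9 × 177 = 513.3 kN = 5.133×10^5 N
From P_cr = π²EI/(K·L)²:  L = (1/K)·√(π²EI/P_cr) = (1/0.7)·√(π²×2.09×10^11×4.567×10^-5/5.133×10^5)
L = 19.4 m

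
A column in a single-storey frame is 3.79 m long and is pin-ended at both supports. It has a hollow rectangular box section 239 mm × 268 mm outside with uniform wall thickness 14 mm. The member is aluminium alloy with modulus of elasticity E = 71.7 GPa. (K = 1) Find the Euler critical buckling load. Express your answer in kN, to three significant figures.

Inner dimensions: h_i = 268 − 2×14 = 240.0 mm, b_i = 239 − 2×14 = 211.0 mm
Weak-axis I_min = (h_o·b_o³ − h_i·b_i³)/12 with b_o = 239, b_i = 211.0 mm (shorter outer/inner sides).
I_min = (268×239³ − 240.0×211.0³)/12 = 1.170×10^8 mm⁴
I = 1.170×10^8 mm⁴ = 1.170×10^-4 m⁴
Effective length L_e = K·L = 1 × 3.79 = 3.790 m
P_cr = π²EI / L_e² = π² × 71.7×10⁹ × 1.170×10^-4 / 3.790² = 5.765×10^6 N

P_cr ≈ 5760 kN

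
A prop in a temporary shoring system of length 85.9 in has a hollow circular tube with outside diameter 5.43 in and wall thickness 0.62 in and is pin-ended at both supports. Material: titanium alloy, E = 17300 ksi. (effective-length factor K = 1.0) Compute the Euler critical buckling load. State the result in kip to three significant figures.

P_cr ≈ 637 kip

Inner diameter d_i = 5.43 − 2×0.62 = 4.190 in
I = π(d_o⁴ − d_i⁴)/64 = π(5.43⁴ − 4.190⁴)/64 = 27.55 in⁴
Effective length L_e = K·L = 1 × 85.9 = 85.90 in
P_cr = π²EI / L_e² = π² × 17300×10³ × 27.55 / 85.90² = 6.374×10^5 lb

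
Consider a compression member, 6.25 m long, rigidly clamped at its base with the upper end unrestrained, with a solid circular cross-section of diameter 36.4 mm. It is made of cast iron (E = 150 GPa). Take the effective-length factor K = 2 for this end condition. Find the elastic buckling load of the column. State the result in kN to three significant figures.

P_cr ≈ 0.816 kN

I = πd⁴/64 = π×36.4⁴/64 = 8.617×10^4 mm⁴
I = 8.617×10^4 mm⁴ = 8.617×10^-8 m⁴
Effective length L_e = K·L = 2 × 6.25 = 12.50 m
P_cr = π²EI / L_e² = π² × 150×10⁹ × 8.617×10^-8 / 12.50² = 816.5 N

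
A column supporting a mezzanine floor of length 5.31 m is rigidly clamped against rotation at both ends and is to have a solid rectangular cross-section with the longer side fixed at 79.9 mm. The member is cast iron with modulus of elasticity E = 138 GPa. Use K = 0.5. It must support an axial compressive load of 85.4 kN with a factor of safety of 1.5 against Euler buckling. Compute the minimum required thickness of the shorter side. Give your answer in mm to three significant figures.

Required P_cr = n·P = 1.5 × 85.4 = 128.1 kN
L_e = K·L = 0.5 × 5.31 = 2.655 m
Required I = P_cr·L_e²/(π²E) = 1.281×10^5 × 2.655² / (π² × 1.38×10^11) = 6.630×10^-7 m⁴
I_req = 6.630×10^5 mm⁴
Rectangle, weak axis: I_min = h·b³/12 with h = 79.9 mm fixed  ⇒  b = (12I/h)^(1/3) = 46.3 mm

b ≈ 46.3 mm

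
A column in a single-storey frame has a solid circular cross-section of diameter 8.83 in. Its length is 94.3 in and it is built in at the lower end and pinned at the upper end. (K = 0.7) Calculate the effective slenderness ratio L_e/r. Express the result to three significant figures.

For a solid circle r = d/4 = 8.83/4 = 2.208 in
L_e = K·L = 0.7 × 94.3 = 66.01 in
λ = L_e / r_min = 66.010 / 2.208 = 29.9

λ ≈ 29.9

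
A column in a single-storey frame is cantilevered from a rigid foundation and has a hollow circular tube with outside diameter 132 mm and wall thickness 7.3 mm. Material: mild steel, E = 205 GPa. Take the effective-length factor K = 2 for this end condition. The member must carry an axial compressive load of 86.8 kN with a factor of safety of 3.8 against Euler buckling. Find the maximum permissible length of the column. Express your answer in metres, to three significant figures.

Inner diameter d_i = 132 − 2×7.3 = 117.4 mm
I = π(d_o⁴ − d_i⁴)/64 = π(132⁴ − 117.4⁴)/64 = 5.578×10^6 mm⁴
I = 5.578×10^-6 m⁴
Required critical load P_cr = n·P = 3.8 × 86.8 = 329.8 kN = 3.298×10^5 N
From P_cr = π²EI/(K·L)²:  L = (1/K)·√(π²EI/P_cr) = (1/2)·√(π²×2.05×10^11×5.578×10^-6/3.298×10^5)
L = 2.92 m

L_max ≈ 2.92 m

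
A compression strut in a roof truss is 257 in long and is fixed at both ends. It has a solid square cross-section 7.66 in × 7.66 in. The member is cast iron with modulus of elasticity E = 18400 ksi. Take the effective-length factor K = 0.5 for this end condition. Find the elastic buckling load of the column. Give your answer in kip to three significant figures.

P_cr ≈ 3160 kip

I = a⁴/12 = 7.66⁴/12 = 286.9 in⁴
Effective length L_e = K·L = 0.5 × 257 = 128.5 in
P_cr = π²EI / L_e² = π² × 18400×10³ × 286.9 / 128.5² = 3.155×10^6 lb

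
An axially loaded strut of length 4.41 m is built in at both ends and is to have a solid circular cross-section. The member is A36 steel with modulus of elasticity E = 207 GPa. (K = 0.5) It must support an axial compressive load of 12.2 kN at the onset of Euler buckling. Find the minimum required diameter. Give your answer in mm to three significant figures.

d ≈ 27.7 mm

L_e = K·L = 0.5 × 4.41 = 2.205 m
Required I = P_cr·L_e²/(π²E) = 1.220×10^4 × 2.205² / (π² × 2.07×10^11) = 2.903×10^-8 m⁴
I_req = 2.903×10^4 mm⁴
Solid circle: I = πd⁴/64  ⇒  d = (64I/π)^(1/4) = (64×2.903×10^4/π)^(1/4) = 27.7 mm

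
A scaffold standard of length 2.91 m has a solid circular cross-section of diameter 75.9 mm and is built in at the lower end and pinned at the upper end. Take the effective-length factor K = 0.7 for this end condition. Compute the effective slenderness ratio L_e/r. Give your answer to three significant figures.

For a solid circle r = d/4 = 75.9/4 = 18.98 mm
L_e = K·L = 0.7 × 2.91 m = 2.037 m = 2037.0 mm
λ = L_e / r_min = 2037.0 / 18.98 = 107

λ ≈ 107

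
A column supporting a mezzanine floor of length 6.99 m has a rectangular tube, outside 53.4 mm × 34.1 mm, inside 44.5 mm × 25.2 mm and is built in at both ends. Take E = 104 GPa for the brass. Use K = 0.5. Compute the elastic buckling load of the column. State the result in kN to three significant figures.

Weak-axis I_min = (h_o·b_o³ − h_i·b_i³)/12 with b_o = 34.1, b_i = 25.20 mm (shorter outer/inner sides).
I_min = (53.4×34.1³ − 44.50×25.20³)/12 = 1.171×10^5 mm⁴
I = 1.171×10^5 mm⁴ = 1.171×10^-7 m⁴
Effective length L_e = K·L = 0.5 × 6.99 = 3.495 m
P_cr = π²EI / L_e² = π² × 104×10⁹ × 1.171×10^-7 / 3.495² = 9.841×10^3 N

P_cr ≈ 9.84 kN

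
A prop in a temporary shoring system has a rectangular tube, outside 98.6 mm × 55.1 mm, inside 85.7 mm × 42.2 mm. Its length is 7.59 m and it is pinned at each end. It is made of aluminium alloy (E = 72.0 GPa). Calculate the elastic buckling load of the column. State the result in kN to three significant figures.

Weak-axis I_min = (h_o·b_o³ − h_i·b_i³)/12 with b_o = 55.1, b_i = 42.20 mm (shorter outer/inner sides).
I_min = (98.6×55.1³ − 85.70×42.20³)/12 = 8.378×10^5 mm⁴
I = 8.378×10^5 mm⁴ = 8.378×10^-7 m⁴
Effective length L_e = K·L = 1 × 7.59 = 7.590 m
P_cr = π²EI / L_e² = π² × 72.0×10⁹ × 8.378×10^-7 / 7.590² = 1.033×10^4 N

P_cr ≈ 10.3 kN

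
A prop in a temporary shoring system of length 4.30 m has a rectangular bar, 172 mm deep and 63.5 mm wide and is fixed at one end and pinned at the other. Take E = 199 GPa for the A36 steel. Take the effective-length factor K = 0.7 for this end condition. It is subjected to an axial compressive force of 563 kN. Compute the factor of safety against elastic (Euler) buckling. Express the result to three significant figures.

n ≈ 1.41

Buckling occurs about the weak axis: I_min = h·b³/12 with b = 63.5 mm (the shorter side).
I_min = 172×63.5³/12 = 3.670×10^6 mm⁴
I = 3.670×10^6 mm⁴ = 3.670×10^-6 m⁴
Effective length L_e = K·L = 0.7 × 4.30 = 3.010 m
P_cr = π²EI / L_e² = π² × 199×10⁹ × 3.670×10^-6 / 3.010² = 7.956×10^5 N
Factor of safety n = P_cr / P = 795.59 / 563 = 1.41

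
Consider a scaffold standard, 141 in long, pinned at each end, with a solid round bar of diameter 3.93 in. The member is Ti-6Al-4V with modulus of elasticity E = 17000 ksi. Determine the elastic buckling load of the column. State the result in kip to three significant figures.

I = πd⁴/64 = π×3.93⁴/64 = 11.71 in⁴
Effective length L_e = K·L = 1 × 141 = 141.0 in
P_cr = π²EI / L_e² = π² × 17000×10³ × 11.71 / 141.0² = 9.882×10^4 lb

P_cr ≈ 98.8 kip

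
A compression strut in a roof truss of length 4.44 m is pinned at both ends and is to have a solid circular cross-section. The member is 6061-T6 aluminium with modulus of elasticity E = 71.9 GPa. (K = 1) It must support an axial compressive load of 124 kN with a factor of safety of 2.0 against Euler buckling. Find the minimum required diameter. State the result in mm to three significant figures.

Required P_cr = n·P = 2.0 × 124 = 248.0 kN
L_e = K·L = 1 × 4.44 = 4.440 m
Required I = P_cr·L_e²/(π²E) = 2.480×10^5 × 4.440² / (π² × 7.19×10^10) = 6.890×10^-6 m⁴
I_req = 6.890×10^6 mm⁴
Solid circle: I = πd⁴/64  ⇒  d = (64I/π)^(1/4) = (64×6.890×10^6/π)^(1/4) = 109 mm

d ≈ 109 mm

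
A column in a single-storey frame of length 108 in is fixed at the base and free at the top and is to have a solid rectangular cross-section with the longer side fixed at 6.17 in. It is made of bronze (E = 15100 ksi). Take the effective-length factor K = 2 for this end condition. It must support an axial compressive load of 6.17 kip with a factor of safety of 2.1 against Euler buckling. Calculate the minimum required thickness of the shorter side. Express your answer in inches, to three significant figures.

b ≈ 1.99 in

Required P_cr = n·P = 2.1 × 6.17 = 12.96 kip
L_e = K·L = 2 × 108 = 216.0 in
Required I = P_cr·L_e²/(π²E) = 1.296×10^4 × 216.0² / (π² × 1.51×10^7) = 4.056 in⁴
Rectangle, weak axis: I_min = h·b³/12 with h = 6.17 in fixed  ⇒  b = (12I/h)^(1/3) = 1.99 in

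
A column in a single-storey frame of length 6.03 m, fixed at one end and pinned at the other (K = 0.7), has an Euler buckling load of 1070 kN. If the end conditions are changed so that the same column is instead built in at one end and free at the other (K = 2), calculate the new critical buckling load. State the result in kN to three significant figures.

P_cr ≈ 131 kN

P_cr ∝ 1/K², so P_cr,new = P_cr,old × (K_old/K_new)² = 1070 × (0.7/2)²
= 1070 × 0.1225 = 131 kN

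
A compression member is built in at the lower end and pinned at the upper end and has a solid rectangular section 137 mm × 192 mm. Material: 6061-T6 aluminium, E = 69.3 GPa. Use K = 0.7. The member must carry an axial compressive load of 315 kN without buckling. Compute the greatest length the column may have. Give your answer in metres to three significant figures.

Buckling occurs about the weak axis: I_min = h·b³/12 with b = 137 mm (the shorter side).
I_min = 192×137³/12 = 4.114×10^7 mm⁴
I = 4.114×10^-5 m⁴
At the buckling limit P_cr = P = 3.150×10^5 N
From P_cr = π²EI/(K·L)²:  L = (1/K)·√(π²EI/P_cr) = (1/0.7)·√(π²×6.93×10^10×4.114×10^-5/3.150×10^5)
L = 13.5 m

L_max ≈ 13.5 m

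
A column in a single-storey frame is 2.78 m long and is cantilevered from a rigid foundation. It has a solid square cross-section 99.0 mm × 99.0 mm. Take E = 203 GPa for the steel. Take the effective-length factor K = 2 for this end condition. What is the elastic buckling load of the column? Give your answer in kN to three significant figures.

I = a⁴/12 = 99.0⁴/12 = 8.005×10^6 mm⁴
I = 8.005×10^6 mm⁴ = 8.005×10^-6 m⁴
Effective length L_e = K·L = 2 × 2.78 = 5.560 m
P_cr = π²EI / L_e² = π² × 203×10⁹ × 8.005×10^-6 / 5.560² = 5.188×10^5 N

P_cr ≈ 519 kN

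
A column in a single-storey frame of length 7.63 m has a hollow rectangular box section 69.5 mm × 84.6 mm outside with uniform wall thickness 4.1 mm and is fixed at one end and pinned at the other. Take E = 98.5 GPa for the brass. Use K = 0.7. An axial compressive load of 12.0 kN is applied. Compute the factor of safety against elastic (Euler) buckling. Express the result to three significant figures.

Inner dimensions: h_i = 84.6 − 2×4.1 = 76.40 mm, b_i = 69.5 − 2×4.1 = 61.30 mm
Weak-axis I_min = (h_o·b_o³ − h_i·b_i³)/12 with b_o = 69.5, b_i = 61.30 mm (shorter outer/inner sides).
I_min = (84.6×69.5³ − 76.40×61.30³)/12 = 9.002×10^5 mm⁴
I = 9.002×10^5 mm⁴ = 9.002×10^-7 m⁴
Effective length L_e = K·L = 0.7 × 7.63 = 5.341 m
P_cr = π²EI / L_e² = π² × 98.5×10⁹ × 9.002×10^-7 / 5.341² = 3.068×10^4 N
Factor of safety n = P_cr / P = 30.677 / 12.0 = 2.56

n ≈ 2.56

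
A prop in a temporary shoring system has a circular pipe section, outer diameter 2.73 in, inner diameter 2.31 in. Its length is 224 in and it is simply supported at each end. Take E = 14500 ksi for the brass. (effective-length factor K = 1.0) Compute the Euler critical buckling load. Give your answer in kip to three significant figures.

d_o = 2.73 in, d_i = 2.31 in
I = π(d_o⁴ − d_i⁴)/64 = π(2.73⁴ − 2.310⁴)/64 = 1.329 in⁴
Effective length L_e = K·L = 1 × 224 = 224.0 in
P_cr = π²EI / L_e² = π² × 14500×10³ × 1.329 / 224.0² = 3.790×10^3 lb

P_cr ≈ 3.79 kip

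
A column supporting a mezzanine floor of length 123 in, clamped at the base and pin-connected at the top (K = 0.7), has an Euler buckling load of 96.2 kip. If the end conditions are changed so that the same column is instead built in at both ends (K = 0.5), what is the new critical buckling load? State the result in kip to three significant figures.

P_cr ∝ 1/K², so P_cr,new = P_cr,old × (K_old/K_new)² = 96.2 × (0.7/0.5)²
= 96.2 × 1.960 = 189 kip

P_cr ≈ 189 kip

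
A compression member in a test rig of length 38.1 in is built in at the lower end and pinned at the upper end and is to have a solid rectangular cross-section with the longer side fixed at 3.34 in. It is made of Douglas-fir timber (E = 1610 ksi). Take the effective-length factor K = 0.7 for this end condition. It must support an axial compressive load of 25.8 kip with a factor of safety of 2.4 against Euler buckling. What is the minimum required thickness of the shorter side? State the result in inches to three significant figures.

Required P_cr = n·P = 2.4 × 25.8 = 61.92 kip
L_e = K·L = 0.7 × 38.1 = 26.67 in
Required I = P_cr·L_e²/(π²E) = 6.192×10^4 × 26.67² / (π² × 1.61×10^6) = 2.772 in⁴
Rectangle, weak axis: I_min = h·b³/12 with h = 3.34 in fixed  ⇒  b = (12I/h)^(1/3) = 2.15 in

b ≈ 2.15 in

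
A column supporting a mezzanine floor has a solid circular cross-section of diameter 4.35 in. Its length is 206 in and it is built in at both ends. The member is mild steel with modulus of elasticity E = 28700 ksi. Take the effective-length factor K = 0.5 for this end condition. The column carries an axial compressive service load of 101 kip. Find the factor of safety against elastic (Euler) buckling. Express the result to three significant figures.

I = πd⁴/64 = π×4.35⁴/64 = 17.58 in⁴
Effective length L_e = K·L = 0.5 × 206 = 103.0 in
P_cr = π²EI / L_e² = π² × 28700×10³ × 17.58 / 103.0² = 4.693×10^5 lb
Factor of safety n = P_cr / P = 469.28 / 101 = 4.65

n ≈ 4.65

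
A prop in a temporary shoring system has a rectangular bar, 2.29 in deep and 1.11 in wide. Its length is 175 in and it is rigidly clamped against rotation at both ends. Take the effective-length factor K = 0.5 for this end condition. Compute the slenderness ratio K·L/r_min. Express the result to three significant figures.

Buckling occurs about the weak axis: I_min = h·b³/12 with b = 1.11 in (the shorter side).
I_min = 2.29×1.11³/12 = 0.2610 in⁴
A = 2.542 in²;  r_min = √(I/A) = √(0.2610/2.542) = 0.3204 in
L_e = K·L = 0.5 × 175 = 87.50 in
λ = L_e / r_min = 87.500 / 0.3204 = 273

λ ≈ 273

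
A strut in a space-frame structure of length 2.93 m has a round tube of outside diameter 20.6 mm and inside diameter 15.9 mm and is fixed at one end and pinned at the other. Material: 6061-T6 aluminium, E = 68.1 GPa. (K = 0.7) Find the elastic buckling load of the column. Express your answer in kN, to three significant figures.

P_cr ≈ 0.911 kN

d_o = 20.6 mm, d_i = 15.9 mm
I = π(d_o⁴ − d_i⁴)/64 = π(20.6⁴ − 15.90⁴)/64 = 5.702×10^3 mm⁴
I = 5.702×10^3 mm⁴ = 5.702×10^-9 m⁴
Effective length L_e = K·L = 0.7 × 2.93 = 2.051 m
P_cr = π²EI / L_e² = π² × 68.1×10⁹ × 5.702×10^-9 / 2.051² = 911.1 N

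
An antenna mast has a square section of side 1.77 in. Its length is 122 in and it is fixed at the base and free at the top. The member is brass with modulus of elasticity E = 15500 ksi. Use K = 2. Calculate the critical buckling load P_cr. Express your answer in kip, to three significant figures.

P_cr ≈ 2.10 kip

I = a⁴/12 = 1.77⁴/12 = 0.8179 in⁴
Effective length L_e = K·L = 2 × 122 = 244.0 in
P_cr = π²EI / L_e² = π² × 15500×10³ × 0.8179 / 244.0² = 2.102×10^3 lb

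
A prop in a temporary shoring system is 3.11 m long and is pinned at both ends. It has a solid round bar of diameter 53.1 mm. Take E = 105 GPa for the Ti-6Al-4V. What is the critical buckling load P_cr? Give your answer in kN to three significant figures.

P_cr ≈ 41.8 kN

I = πd⁴/64 = π×53.1⁴/64 = 3.903×10^5 mm⁴
I = 3.903×10^5 mm⁴ = 3.903×10^-7 m⁴
Effective length L_e = K·L = 1 × 3.11 = 3.110 m
P_cr = π²EI / L_e² = π² × 105×10⁹ × 3.903×10^-7 / 3.110² = 4.181×10^4 N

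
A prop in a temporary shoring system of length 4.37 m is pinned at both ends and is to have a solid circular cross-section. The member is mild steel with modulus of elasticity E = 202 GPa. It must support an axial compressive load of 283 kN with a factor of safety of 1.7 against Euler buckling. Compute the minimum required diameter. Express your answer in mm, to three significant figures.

d ≈ 98.4 mm

Required P_cr = n·P = 1.7 × 283 = 481.1 kN
L_e = K·L = 1 × 4.37 = 4.370 m
Required I = P_cr·L_e²/(π²E) = 4.811×10^5 × 4.370² / (π² × 2.02×10^11) = 4.608×10^-6 m⁴
I_req = 4.608×10^6 mm⁴
Solid circle: I = πd⁴/64  ⇒  d = (64I/π)^(1/4) = (64×4.608×10^6/π)^(1/4) = 98.4 mm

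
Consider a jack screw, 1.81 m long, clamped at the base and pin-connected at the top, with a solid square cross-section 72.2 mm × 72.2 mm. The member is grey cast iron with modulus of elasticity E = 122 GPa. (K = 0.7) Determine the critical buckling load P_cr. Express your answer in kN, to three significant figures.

I = a⁴/12 = 72.2⁴/12 = 2.264×10^6 mm⁴
I = 2.264×10^6 mm⁴ = 2.264×10^-6 m⁴
Effective length L_e = K·L = 0.7 × 1.81 = 1.267 m
P_cr = π²EI / L_e² = π² × 122×10⁹ × 2.264×10^-6 / 1.267² = 1.699×10^6 N

P_cr ≈ 1700 kN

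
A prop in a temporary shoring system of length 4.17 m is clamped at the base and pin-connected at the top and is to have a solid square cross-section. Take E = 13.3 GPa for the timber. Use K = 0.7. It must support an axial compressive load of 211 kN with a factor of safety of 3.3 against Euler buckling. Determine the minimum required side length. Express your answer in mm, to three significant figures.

a ≈ 153 mm

Required P_cr = n·P = 3.3 × 211 = 696.3 kN
L_e = K·L = 0.7 × 4.17 = 2.919 m
Required I = P_cr·L_e²/(π²E) = 6.963×10^5 × 2.919² / (π² × 1.33×10^10) = 4.520×10^-5 m⁴
I_req = 4.520×10^7 mm⁴
Solid square: I = a⁴/12  ⇒  a = (12I)^(1/4) = (12×4.520×10^7)^(1/4) = 153 mm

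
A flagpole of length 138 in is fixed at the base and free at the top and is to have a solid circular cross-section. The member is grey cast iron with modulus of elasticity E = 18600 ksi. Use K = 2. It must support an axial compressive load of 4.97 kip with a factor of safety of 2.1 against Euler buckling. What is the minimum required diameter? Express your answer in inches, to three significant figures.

d ≈ 3.06 in

Required P_cr = n·P = 2.1 × 4.97 = 10.44 kip
L_e = K·L = 2 × 138 = 276.0 in
Required I = P_cr·L_e²/(π²E) = 1.044×10^4 × 276.0² / (π² × 1.86×10^7) = 4.331 in⁴
Solid circle: I = πd⁴/64  ⇒  d = (64I/π)^(1/4) = (64×4.331/π)^(1/4) = 3.06 in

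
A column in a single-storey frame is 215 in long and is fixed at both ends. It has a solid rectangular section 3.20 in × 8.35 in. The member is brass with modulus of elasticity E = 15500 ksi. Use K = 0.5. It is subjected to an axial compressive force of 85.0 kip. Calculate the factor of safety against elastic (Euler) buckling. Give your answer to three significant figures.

Buckling occurs about the weak axis: I_min = h·b³/12 with b = 3.20 in (the shorter side).
I_min = 8.35×3.20³/12 = 22.80 in⁴
Effective length L_e = K·L = 0.5 × 215 = 107.5 in
P_cr = π²EI / L_e² = π² × 15500×10³ × 22.80 / 107.5² = 3.018×10^5 lb
Factor of safety n = P_cr / P = 301.84 / 85.0 = 3.55

n ≈ 3.55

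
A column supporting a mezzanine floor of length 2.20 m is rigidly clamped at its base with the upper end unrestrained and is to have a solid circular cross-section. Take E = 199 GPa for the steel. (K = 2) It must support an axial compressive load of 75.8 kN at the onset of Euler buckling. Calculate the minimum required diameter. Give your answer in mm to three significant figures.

L_e = K·L = 2 × 2.20 = 4.400 m
Required I = P_cr·L_e²/(π²E) = 7.580×10^4 × 4.400² / (π² × 1.99×10^11) = 7.472×10^-7 m⁴
I_req = 7.472×10^5 mm⁴
Solid circle: I = πd⁴/64  ⇒  d = (64I/π)^(1/4) = (64×7.472×10^5/π)^(1/4) = 62.5 mm

d ≈ 62.5 mm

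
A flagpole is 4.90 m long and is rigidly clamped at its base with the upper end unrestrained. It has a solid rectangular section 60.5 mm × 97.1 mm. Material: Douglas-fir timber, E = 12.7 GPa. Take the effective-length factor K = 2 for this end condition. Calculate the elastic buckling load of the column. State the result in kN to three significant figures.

Buckling occurs about the weak axis: I_min = h·b³/12 with b = 60.5 mm (the shorter side).
I_min = 97.1×60.5³/12 = 1.792×10^6 mm⁴
I = 1.792×10^6 mm⁴ = 1.792×10^-6 m⁴
Effective length L_e = K·L = 2 × 4.90 = 9.800 m
P_cr = π²EI / L_e² = π² × 12.7×10⁹ × 1.792×10^-6 / 9.800² = 2.339×10^3 N

P_cr ≈ 2.34 kN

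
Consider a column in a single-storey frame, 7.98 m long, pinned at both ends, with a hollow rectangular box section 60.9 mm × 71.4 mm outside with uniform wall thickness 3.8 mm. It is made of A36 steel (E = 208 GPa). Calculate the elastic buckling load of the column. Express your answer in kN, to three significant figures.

Inner dimensions: h_i = 71.4 − 2×3.8 = 63.80 mm, b_i = 60.9 − 2×3.8 = 53.30 mm
Weak-axis I_min = (h_o·b_o³ − h_i·b_i³)/12 with b_o = 60.9, b_i = 53.30 mm (shorter outer/inner sides).
I_min = (71.4×60.9³ − 63.80×53.30³)/12 = 5.389×10^5 mm⁴
I = 5.389×10^5 mm⁴ = 5.389×10^-7 m⁴
Effective length L_e = K·L = 1 × 7.98 = 7.980 m
P_cr = π²EI / L_e² = π² × 208×10⁹ × 5.389×10^-7 / 7.980² = 1.737×10^4 N

P_cr ≈ 17.4 kN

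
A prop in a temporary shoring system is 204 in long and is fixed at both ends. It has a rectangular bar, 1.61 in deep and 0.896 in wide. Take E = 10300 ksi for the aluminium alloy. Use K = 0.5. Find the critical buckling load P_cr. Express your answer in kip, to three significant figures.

P_cr ≈ 0.943 kip

Buckling occurs about the weak axis: I_min = h·b³/12 with b = 0.896 in (the shorter side).
I_min = 1.61×0.896³/12 = 9.651×10^-2 in⁴
Effective length L_e = K·L = 0.5 × 204 = 102.0 in
P_cr = π²EI / L_e² = π² × 10300×10³ × 9.651×10^-2 / 102.0² = 943.0 lb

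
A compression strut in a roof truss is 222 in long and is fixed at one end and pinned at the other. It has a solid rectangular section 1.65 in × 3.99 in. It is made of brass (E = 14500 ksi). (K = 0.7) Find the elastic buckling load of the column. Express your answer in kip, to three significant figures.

Buckling occurs about the weak axis: I_min = h·b³/12 with b = 1.65 in (the shorter side).
I_min = 3.99×1.65³/12 = 1.494 in⁴
Effective length L_e = K·L = 0.7 × 222 = 155.4 in
P_cr = π²EI / L_e² = π² × 14500×10³ × 1.494 / 155.4² = 8.851×10^3 lb

P_cr ≈ 8.85 kip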